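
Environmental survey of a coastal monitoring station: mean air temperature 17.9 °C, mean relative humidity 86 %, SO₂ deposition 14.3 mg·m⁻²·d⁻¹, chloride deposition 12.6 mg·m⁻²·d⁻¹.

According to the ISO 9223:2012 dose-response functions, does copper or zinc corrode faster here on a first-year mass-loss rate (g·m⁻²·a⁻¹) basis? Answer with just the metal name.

copper: f(T) = -0.080·(T−10) [T>10 °C] = -0.6320
  Pd branch = 0.0053·Pd^0.26·e^(0.059·RH+f) = 0.8991 μm/a
  Sd branch = 0.01025·Sd^0.27·e^(0.036·RH+0.049·T) = 1.08 μm/a
  sum: 0.8991 + 1.08 → r_corr = 1.979 μm/a
  mass loss = 1.979 μm/a × 8.96 g/cm³ = 17.73 g·m⁻²·a⁻¹
zinc: f(T) = -0.071·(T−10) [T>10 °C] = -0.5609
  SO₂ term: 0.0129·14.3^0.44·exp(0.046·86-0.5609) = 1.24
  Cl⁻ term: 0.0175·12.6^0.57·exp(0.008·86+0.085·17.9) = 0.6758
  sum: 1.24 + 0.6758 → r_corr = 1.916 μm/a
  mass loss = 1.916 μm/a × 7.14 g/cm³ = 13.68 g·m⁻²·a⁻¹
Ordering by g·m⁻²·a⁻¹: copper (17.7) > zinc (13.7)

copper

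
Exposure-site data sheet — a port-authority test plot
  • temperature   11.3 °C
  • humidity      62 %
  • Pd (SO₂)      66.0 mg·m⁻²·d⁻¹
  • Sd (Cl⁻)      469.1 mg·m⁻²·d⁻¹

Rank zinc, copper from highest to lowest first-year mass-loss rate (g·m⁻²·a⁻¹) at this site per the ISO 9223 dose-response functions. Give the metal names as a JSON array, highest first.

zinc: temperature factor f = -0.071·(1.3) = -0.0923
  Pd branch = 0.0129·Pd^0.44·e^(0.046·RH+f) = 1.287 μm/a
  Cl⁻ term: 0.0175·469.1^0.57·exp(0.008·62+0.085·11.3) = 2.502
  sum: 1.287 + 2.502 → r_corr = 3.789 μm/a
  mass loss = 3.789 μm/a × 7.14 g/cm³ = 27.05 g·m⁻²·a⁻¹
copper: T>10 °C ⇒ hinge -0.080·(11.3−10) = -0.1040
  SO₂ term: 0.0053·66.0^0.26·exp(0.059·62-0.1040) = 0.5506
  Cl⁻ term: 0.01025·469.1^0.27·exp(0.036·62+0.049·11.3) = 0.8745
  r_corr = 0.5506 + 0.8745 = 1.425 μm/a
  mass loss = 1.425 μm/a × 8.96 g/cm³ = 12.77 g·m⁻²·a⁻¹
Ordering by g·m⁻²·a⁻¹: zinc (27.1) > copper (12.8)

["zinc", "copper"]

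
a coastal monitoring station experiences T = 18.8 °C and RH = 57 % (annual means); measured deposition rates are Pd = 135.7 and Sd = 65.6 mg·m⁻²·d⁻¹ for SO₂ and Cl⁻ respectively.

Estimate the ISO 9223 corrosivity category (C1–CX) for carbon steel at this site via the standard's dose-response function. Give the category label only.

carbon steel: f(T) = -0.054·(T−10) [T>10 °C] = -0.4752
  Pd branch = 1.77·Pd^0.52·e^(0.02·RH+f) = 44.22 μm/a
  Sd branch = 0.102·Sd^0.62·e^(0.033·RH+0.04·T) = 18.99 μm/a
  sum: 44.22 + 18.99 → r_corr = 63.21 μm/a
Category bounds: 50…80 μm/a bracket r_corr ⇒ C4

C4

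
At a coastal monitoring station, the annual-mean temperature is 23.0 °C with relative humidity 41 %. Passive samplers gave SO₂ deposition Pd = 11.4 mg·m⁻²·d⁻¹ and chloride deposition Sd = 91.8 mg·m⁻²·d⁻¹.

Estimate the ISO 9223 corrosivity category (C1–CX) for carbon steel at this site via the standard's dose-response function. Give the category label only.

carbon steel: T>10 °C ⇒ hinge -0.054·(23.0−10) = -0.7020
  Pd branch = 1.77·Pd^0.52·e^(0.02·RH+f) = 7.06 μm/a
  Cl⁻ term: 0.102·91.8^0.62·exp(0.033·41+0.04·23.0) = 16.32
  sum: 7.06 + 16.32 → r_corr = 23.38 μm/a
Category bounds: 1.3…25 μm/a bracket r_corr ⇒ C2

C2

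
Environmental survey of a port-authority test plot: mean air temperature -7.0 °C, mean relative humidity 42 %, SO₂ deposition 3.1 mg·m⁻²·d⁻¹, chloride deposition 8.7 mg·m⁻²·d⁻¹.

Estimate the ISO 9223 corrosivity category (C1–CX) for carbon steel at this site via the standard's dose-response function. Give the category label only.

carbon steel: T≤10 °C ⇒ hinge +0.150·(-7.0−10) = -2.5500
  Pd branch = 1.77·Pd^0.52·e^(0.02·RH+f) = 0.5766 μm/a
  Sd branch = 0.102·Sd^0.62·e^(0.033·RH+0.04·T) = 1.179 μm/a
  r_corr = 0.5766 + 1.179 = 1.755 μm/a
Category bounds: 1.3…25 μm/a bracket r_corr ⇒ C2

C2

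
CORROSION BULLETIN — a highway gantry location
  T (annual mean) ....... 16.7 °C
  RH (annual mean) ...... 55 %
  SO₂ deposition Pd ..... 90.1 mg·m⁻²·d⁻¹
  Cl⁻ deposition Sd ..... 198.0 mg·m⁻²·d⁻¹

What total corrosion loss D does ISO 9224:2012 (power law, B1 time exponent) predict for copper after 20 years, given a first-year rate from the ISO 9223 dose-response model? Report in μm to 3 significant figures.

D(20) = 7.07 μm

copper: f(T) = -0.080·(T−10) [T>10 °C] = -0.5360
  SO₂ term: 0.0053·90.1^0.26·exp(0.059·55-0.5360) = 0.2565
  Cl⁻ term: 0.01025·198.0^0.27·exp(0.036·55+0.049·16.7) = 0.7016
  sum: 0.2565 + 0.7016 → r_corr = 0.9581 μm/a
ISO 9224: D(t) = r_corr · t^b with b = 0.667 (copper, B1)
  D(20) = 0.9581 × 20^0.667 = 0.9581 × 7.375 = 7.066 μm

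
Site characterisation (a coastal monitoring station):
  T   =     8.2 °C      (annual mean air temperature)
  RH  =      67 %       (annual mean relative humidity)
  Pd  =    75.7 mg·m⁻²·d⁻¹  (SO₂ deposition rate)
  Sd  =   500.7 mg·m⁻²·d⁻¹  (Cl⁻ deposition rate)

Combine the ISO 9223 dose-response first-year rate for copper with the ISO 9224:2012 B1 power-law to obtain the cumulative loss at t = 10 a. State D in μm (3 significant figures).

copper: f(T) = +0.126·(T−10) [T≤10 °C] = -0.2268
  SO₂ term: 0.0053·75.7^0.26·exp(0.059·67-0.2268) = 0.6778
  Cl⁻ term: 0.01025·500.7^0.27·exp(0.036·67+0.049·8.2) = 0.9154
  r_corr = 0.6778 + 0.9154 = 1.593 μm/a
ISO 9224: D(t) = r_corr · t^b with b = 0.667 (copper, B1)
  D(10) = 1.593 × 10^0.667 = 1.593 × 4.645 = 7.401 μm

D(10) = 7.40 μm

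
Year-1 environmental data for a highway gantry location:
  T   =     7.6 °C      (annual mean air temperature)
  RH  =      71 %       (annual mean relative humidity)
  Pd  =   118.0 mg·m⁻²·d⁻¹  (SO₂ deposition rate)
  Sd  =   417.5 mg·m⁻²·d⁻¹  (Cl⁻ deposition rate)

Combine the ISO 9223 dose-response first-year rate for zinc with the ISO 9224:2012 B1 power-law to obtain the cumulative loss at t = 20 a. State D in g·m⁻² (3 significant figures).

zinc: T≤10 °C ⇒ hinge +0.038·(7.6−10) = -0.0912
  SO₂ term: 0.0129·118.0^0.44·exp(0.046·71-0.0912) = 2.518
  Sd branch = 0.0175·Sd^0.57·e^(0.008·RH+0.085·T) = 1.837 μm/a
  r_corr = 2.518 + 1.837 = 4.355 μm/a
ISO 9224: D(t) = r_corr · t^b with b = 0.813 (zinc, B1)
  D(20) = 4.355 × 20^0.813 = 4.355 × 11.42 = 49.74 μm
  Mass loss = 49.74 μm × 7.14 g/cm³ = 355.1 g·m⁻²

D(20) = 355 g·m⁻²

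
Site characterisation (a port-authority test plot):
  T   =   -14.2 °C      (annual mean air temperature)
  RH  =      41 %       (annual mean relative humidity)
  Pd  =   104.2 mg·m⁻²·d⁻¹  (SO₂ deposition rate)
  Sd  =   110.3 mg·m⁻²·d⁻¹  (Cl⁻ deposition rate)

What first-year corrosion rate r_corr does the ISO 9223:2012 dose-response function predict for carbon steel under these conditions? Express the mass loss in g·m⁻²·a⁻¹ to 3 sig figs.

carbon steel: temperature factor f = +0.150·(-24.2) = -3.6300
  Pd branch = 1.77·Pd^0.52·e^(0.02·RH+f) = 1.194 μm/a
  Sd branch = 0.102·Sd^0.62·e^(0.033·RH+0.04·T) = 4.13 μm/a
  r_corr = 1.194 + 4.13 = 5.323 μm/a
Convert to mass loss: 5.323 μm/a × 7.85 g/cm³ = 41.79 g·m⁻²·a⁻¹

r_corr = 41.8 g·m⁻²·a⁻¹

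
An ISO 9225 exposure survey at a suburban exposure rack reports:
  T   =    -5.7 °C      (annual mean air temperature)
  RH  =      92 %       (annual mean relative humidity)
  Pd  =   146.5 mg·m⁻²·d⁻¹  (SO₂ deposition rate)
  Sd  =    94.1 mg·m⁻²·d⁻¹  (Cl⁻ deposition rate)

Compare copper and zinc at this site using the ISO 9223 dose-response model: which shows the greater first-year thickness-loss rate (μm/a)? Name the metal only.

zinc

copper: temperature factor f = +0.126·(-15.7) = -1.9782
  sulphur-dioxide contribution → 0.6104 μm/a
  chloride contribution → 0.7256 μm/a
  ⇒ r_corr(copper) = 1.336 μm/a
zinc: T≤10 °C ⇒ hinge +0.038·(-5.7−10) = -0.5966
  sulphur-dioxide contribution → 4.389 μm/a
  chloride contribution → 0.3001 μm/a
  ⇒ r_corr(zinc) = 4.689 μm/a
Ordering by μm/a: zinc (4.69) > copper (1.34)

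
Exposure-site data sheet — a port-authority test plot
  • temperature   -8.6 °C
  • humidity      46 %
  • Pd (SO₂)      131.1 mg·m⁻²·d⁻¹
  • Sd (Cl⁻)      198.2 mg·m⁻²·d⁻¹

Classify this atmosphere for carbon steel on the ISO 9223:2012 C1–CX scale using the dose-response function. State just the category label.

C2

carbon steel: temperature factor f = +0.150·(-18.6) = -2.7900
  sulphur-dioxide contribution → 3.443 μm/a
  chloride contribution → 8.763 μm/a
  ⇒ r_corr(carbon steel) = 12.21 μm/a
12.2 μm/a falls in (1.3, 25] for carbon steel → category C2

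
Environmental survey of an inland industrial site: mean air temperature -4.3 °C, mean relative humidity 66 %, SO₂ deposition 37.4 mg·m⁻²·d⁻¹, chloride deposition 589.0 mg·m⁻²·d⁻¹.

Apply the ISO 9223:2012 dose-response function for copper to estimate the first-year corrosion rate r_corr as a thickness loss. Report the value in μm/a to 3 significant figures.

r_corr = 0.610 μm/a

copper: f(T) = +0.126·(T−10) [T≤10 °C] = -1.8018
  SO₂ term: 0.0053·37.4^0.26·exp(0.059·66-1.8018) = 0.1101
  Cl⁻ term: 0.01025·589.0^0.27·exp(0.036·66+0.049·-4.3) = 0.5001
  r_corr = 0.1101 + 0.5001 = 0.6102 μm/a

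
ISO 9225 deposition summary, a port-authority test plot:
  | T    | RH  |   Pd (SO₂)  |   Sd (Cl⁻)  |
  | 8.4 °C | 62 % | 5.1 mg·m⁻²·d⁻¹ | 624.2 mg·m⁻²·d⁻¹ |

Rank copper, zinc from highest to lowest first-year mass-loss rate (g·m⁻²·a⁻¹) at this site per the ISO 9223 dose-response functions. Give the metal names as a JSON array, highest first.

copper: temperature factor f = +0.126·(-1.6) = -0.2016
  sulphur-dioxide contribution → 0.2566 μm/a
  chloride contribution → 0.8195 μm/a
  total first-year rate 1.076 μm/a
  mass loss = 1.076 μm/a × 8.96 g/cm³ = 9.643 g·m⁻²·a⁻¹
zinc: T≤10 °C ⇒ hinge +0.038·(8.4−10) = -0.0608
  sulphur-dioxide contribution → 0.4306 μm/a
  chloride contribution → 2.301 μm/a
  ⇒ r_corr(zinc) = 2.731 μm/a
  mass loss = 2.731 μm/a × 7.14 g/cm³ = 19.5 g·m⁻²·a⁻¹
Ordering by g·m⁻²·a⁻¹: zinc (19.5) > copper (9.64)

["zinc", "copper"]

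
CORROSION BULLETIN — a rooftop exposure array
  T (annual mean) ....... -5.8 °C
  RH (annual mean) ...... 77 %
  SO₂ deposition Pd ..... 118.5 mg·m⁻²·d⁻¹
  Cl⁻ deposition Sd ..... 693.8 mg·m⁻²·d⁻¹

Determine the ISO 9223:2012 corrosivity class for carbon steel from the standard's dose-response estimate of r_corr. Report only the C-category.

C4

carbon steel: temperature factor f = +0.150·(-15.8) = -2.3700
  sulphur-dioxide contribution → 9.244 μm/a
  chloride contribution → 59.29 μm/a
  total first-year rate 68.53 μm/a
ISO 9223 Table 2 (carbon steel): 50 < 68.5 ≤ 80 μm/a ⇒ C4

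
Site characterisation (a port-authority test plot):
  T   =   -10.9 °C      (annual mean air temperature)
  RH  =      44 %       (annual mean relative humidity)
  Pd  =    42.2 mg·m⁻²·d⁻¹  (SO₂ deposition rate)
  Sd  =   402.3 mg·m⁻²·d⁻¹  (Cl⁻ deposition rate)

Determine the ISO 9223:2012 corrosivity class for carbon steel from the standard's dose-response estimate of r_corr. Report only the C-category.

C2

carbon steel: f(T) = +0.150·(T−10) [T≤10 °C] = -3.1350
  sulphur-dioxide contribution → 1.3 μm/a
  chloride contribution → 11.61 μm/a
  ⇒ r_corr(carbon steel) = 12.91 μm/a
12.9 μm/a falls in (1.3, 25] for carbon steel → category C2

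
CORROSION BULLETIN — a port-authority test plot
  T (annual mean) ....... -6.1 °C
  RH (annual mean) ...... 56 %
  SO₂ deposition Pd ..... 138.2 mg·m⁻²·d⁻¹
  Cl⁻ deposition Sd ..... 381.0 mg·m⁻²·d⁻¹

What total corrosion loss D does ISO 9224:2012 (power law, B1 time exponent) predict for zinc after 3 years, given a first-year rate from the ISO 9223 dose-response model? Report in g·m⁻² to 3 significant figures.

D(3) = 22.4 g·m⁻²

zinc: T≤10 °C ⇒ hinge +0.038·(-6.1−10) = -0.6118
  sulphur-dioxide contribution → 0.8044 μm/a
  chloride contribution → 0.4826 μm/a
  total first-year rate 1.287 μm/a
Power-law: D(3) = r_corr · 3^0.813
  D(3) = 1.287 × 3^0.813 = 1.287 × 2.443 = 3.144 μm
  Mass loss = 3.144 μm × 7.14 g/cm³ = 22.45 g·m⁻²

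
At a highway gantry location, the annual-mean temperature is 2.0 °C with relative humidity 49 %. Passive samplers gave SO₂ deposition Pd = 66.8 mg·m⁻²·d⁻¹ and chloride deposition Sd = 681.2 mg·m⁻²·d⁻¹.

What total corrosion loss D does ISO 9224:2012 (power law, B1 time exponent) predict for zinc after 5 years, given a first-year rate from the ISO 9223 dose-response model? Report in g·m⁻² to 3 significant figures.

D(5) = 48.6 g·m⁻²

zinc: temperature factor f = +0.038·(-8.0) = -0.3040
  Pd branch = 0.0129·Pd^0.44·e^(0.046·RH+f) = 0.5759 μm/a
  Sd branch = 0.0175·Sd^0.57·e^(0.008·RH+0.085·T) = 1.265 μm/a
  sum: 0.5759 + 1.265 → r_corr = 1.841 μm/a
Power-law: D(5) = r_corr · 5^0.813
  D(5) = 1.841 × 5^0.813 = 1.841 × 3.701 = 6.812 μm
  Mass loss = 6.812 μm × 7.14 g/cm³ = 48.64 g·m⁻²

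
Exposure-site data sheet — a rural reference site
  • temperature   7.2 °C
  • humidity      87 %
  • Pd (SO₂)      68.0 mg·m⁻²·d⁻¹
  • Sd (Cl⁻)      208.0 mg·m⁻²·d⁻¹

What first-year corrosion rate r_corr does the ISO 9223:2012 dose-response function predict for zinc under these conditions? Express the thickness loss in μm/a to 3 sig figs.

zinc: f(T) = +0.038·(T−10) [T≤10 °C] = -0.1064
  SO₂ term: 0.0129·68.0^0.44·exp(0.046·87-0.1064) = 4.062
  Cl⁻ term: 0.0175·208.0^0.57·exp(0.008·87+0.085·7.2) = 1.356
  r_corr = 4.062 + 1.356 = 5.418 μm/a

r_corr = 5.42 μm/a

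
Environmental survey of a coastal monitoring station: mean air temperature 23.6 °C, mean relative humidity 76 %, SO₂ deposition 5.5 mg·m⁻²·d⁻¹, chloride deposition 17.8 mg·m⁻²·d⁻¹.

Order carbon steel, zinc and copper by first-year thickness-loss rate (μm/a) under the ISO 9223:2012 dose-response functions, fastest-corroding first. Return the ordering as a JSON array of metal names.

carbon steel: T>10 °C ⇒ hinge -0.054·(23.6−10) = -0.7344
  sulphur-dioxide contribution → 9.422 μm/a
  chloride contribution → 19.19 μm/a
  total first-year rate 28.61 μm/a
zinc: T>10 °C ⇒ hinge -0.071·(23.6−10) = -0.9656
  sulphur-dioxide contribution → 0.343 μm/a
  chloride contribution → 1.233 μm/a
  ⇒ r_corr(zinc) = 1.576 μm/a
copper: temperature factor f = -0.080·(13.6) = -1.0880
  sulphur-dioxide contribution → 0.2464 μm/a
  chloride contribution → 1.093 μm/a
  ⇒ r_corr(copper) = 1.34 μm/a
Ordering by μm/a: carbon steel (28.6) > zinc (1.58) > copper (1.34)

["carbon steel", "zinc", "copper"]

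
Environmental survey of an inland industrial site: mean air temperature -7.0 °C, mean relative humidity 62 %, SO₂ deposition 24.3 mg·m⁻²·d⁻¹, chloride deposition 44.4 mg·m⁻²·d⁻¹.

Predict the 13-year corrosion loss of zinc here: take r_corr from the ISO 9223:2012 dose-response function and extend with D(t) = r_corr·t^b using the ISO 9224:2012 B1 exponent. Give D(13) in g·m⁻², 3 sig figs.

D(13) = 35.3 g·m⁻²

zinc: T≤10 °C ⇒ hinge +0.038·(-7.0−10) = -0.6460
  sulphur-dioxide contribution → 0.4768 μm/a
  chloride contribution → 0.1377 μm/a
  ⇒ r_corr(zinc) = 0.6145 μm/a
ISO 9224: D(t) = r_corr · t^b with b = 0.813 (zinc, B1)
  D(13) = 0.6145 × 13^0.813 = 0.6145 × 8.047 = 4.945 μm
  Mass loss = 4.945 μm × 7.14 g/cm³ = 35.31 g·m⁻²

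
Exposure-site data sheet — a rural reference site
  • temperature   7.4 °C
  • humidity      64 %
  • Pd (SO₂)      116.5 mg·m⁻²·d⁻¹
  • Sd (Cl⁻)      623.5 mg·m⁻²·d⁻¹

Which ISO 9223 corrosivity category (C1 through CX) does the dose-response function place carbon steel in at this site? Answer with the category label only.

C5

carbon steel: T≤10 °C ⇒ hinge +0.150·(7.4−10) = -0.3900
  Pd branch = 1.77·Pd^0.52·e^(0.02·RH+f) = 51.17 μm/a
  Cl⁻ term: 0.102·623.5^0.62·exp(0.033·64+0.04·7.4) = 61.26
  r_corr = 51.17 + 61.26 = 112.4 μm/a
112 μm/a falls in (80, 200] for carbon steel → category C5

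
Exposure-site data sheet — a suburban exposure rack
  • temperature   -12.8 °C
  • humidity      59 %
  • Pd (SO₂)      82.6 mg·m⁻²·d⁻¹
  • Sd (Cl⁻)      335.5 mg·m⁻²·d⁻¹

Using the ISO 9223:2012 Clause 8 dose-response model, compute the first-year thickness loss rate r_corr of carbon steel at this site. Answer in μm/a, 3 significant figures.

carbon steel: T≤10 °C ⇒ hinge +0.150·(-12.8−10) = -3.4200
  sulphur-dioxide contribution → 1.871 μm/a
  chloride contribution → 15.77 μm/a
  total first-year rate 17.64 μm/a

r_corr = 17.6 μm/a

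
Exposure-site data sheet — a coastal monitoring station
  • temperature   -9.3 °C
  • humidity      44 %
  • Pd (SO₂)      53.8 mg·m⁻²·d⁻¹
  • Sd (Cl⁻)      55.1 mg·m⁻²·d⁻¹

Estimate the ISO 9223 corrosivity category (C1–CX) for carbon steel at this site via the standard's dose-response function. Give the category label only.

carbon steel: f(T) = +0.150·(T−10) [T≤10 °C] = -2.8950
  sulphur-dioxide contribution → 1.874 μm/a
  chloride contribution → 3.607 μm/a
  ⇒ r_corr(carbon steel) = 5.482 μm/a
Category bounds: 1.3…25 μm/a bracket r_corr ⇒ C2

C2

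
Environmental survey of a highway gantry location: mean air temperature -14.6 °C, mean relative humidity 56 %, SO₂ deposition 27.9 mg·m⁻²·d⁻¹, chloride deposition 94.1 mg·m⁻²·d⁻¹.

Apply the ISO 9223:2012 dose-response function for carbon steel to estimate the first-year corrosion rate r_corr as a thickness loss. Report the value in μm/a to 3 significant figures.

carbon steel: f(T) = +0.150·(T−10) [T≤10 °C] = -3.6900
  SO₂ term: 1.77·27.9^0.52·exp(0.02·56-3.6900) = 0.7648
  Cl⁻ term: 0.102·94.1^0.62·exp(0.033·56+0.04·-14.6) = 6.042
  sum: 0.7648 + 6.042 → r_corr = 6.807 μm/a

r_corr = 6.81 μm/a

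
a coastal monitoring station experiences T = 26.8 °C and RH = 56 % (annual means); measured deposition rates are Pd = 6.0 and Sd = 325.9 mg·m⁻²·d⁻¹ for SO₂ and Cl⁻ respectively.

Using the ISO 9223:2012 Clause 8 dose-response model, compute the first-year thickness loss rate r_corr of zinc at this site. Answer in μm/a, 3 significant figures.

zinc: temperature factor f = -0.071·(16.8) = -1.1928
  sulphur-dioxide contribution → 0.1132 μm/a
  chloride contribution → 7.234 μm/a
  total first-year rate 7.347 μm/a

r_corr = 7.35 μm/a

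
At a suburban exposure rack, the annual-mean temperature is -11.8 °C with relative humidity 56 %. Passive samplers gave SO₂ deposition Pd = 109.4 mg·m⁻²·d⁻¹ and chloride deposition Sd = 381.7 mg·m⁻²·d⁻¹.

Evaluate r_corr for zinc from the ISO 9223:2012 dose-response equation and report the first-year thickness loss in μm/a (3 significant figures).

r_corr = 0.882 μm/a

zinc: T≤10 °C ⇒ hinge +0.038·(-11.8−10) = -0.8284
  Pd branch = 0.0129·Pd^0.44·e^(0.046·RH+f) = 0.5844 μm/a
  Cl⁻ term: 0.0175·381.7^0.57·exp(0.008·56+0.085·-11.8) = 0.2976
  r_corr = 0.5844 + 0.2976 = 0.882 μm/a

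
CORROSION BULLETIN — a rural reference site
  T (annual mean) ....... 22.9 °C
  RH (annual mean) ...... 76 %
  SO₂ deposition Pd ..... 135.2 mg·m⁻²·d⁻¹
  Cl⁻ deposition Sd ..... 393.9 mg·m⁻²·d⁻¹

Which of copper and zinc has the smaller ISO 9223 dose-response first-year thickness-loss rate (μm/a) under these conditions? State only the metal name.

copper

copper: T>10 °C ⇒ hinge -0.080·(22.9−10) = -1.0320
  SO₂ term: 0.0053·135.2^0.26·exp(0.059·76-1.0320) = 0.5991
  Cl⁻ term: 0.01025·393.9^0.27·exp(0.036·76+0.049·22.9) = 2.438
  sum: 0.5991 + 2.438 → r_corr = 3.037 μm/a
zinc: T>10 °C ⇒ hinge -0.071·(22.9−10) = -0.9159
  Pd branch = 0.0129·Pd^0.44·e^(0.046·RH+f) = 1.475 μm/a
  Sd branch = 0.0175·Sd^0.57·e^(0.008·RH+0.085·T) = 6.789 μm/a
  sum: 1.475 + 6.789 → r_corr = 8.264 μm/a
Ordering by μm/a: zinc (8.26) > copper (3.04)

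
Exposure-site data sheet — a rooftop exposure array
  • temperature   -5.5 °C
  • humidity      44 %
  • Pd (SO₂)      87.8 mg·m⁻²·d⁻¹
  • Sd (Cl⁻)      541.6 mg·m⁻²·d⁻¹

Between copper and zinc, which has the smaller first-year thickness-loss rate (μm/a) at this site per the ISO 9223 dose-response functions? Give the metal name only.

copper

copper: f(T) = +0.126·(T−10) [T≤10 °C] = -1.9530
  SO₂ term: 0.0053·87.8^0.26·exp(0.059·44-1.9530) = 0.03227
  Sd branch = 0.01025·Sd^0.27·e^(0.036·RH+0.049·T) = 0.2088 μm/a
  r_corr = 0.03227 + 0.2088 = 0.2411 μm/a
zinc: f(T) = +0.038·(T−10) [T≤10 °C] = -0.5890
  Pd branch = 0.0129·Pd^0.44·e^(0.046·RH+f) = 0.3881 μm/a
  Sd branch = 0.0175·Sd^0.57·e^(0.008·RH+0.085·T) = 0.5637 μm/a
  sum: 0.3881 + 0.5637 → r_corr = 0.9518 μm/a
Ordering by μm/a: zinc (0.952) > copper (0.241)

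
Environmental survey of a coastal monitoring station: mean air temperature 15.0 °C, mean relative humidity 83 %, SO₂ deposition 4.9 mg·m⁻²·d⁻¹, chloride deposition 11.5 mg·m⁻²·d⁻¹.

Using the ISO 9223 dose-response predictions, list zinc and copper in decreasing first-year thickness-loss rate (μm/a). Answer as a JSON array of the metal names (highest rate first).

zinc: f(T) = -0.071·(T−10) [T>10 °C] = -0.3550
  Pd branch = 0.0129·Pd^0.44·e^(0.046·RH+f) = 0.8284 μm/a
  Cl⁻ term: 0.0175·11.5^0.57·exp(0.008·83+0.085·15.0) = 0.4895
  r_corr = 0.8284 + 0.4895 = 1.318 μm/a
copper: T>10 °C ⇒ hinge -0.080·(15.0−10) = -0.4000
  SO₂ term: 0.0053·4.9^0.26·exp(0.059·83-0.4000) = 0.719
  Sd branch = 0.01025·Sd^0.27·e^(0.036·RH+0.049·T) = 0.8203 μm/a
  r_corr = 0.719 + 0.8203 = 1.539 μm/a
Ordering by μm/a: copper (1.54) > zinc (1.32)

["copper", "zinc"]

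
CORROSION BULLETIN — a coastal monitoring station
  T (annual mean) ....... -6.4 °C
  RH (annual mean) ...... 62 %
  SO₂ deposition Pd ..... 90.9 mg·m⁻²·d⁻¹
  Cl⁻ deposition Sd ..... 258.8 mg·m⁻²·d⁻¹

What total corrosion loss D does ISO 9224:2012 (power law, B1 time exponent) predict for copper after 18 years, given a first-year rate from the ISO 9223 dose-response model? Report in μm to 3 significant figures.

D(18) = 2.73 μm

copper: T≤10 °C ⇒ hinge +0.126·(-6.4−10) = -2.0664
  Pd branch = 0.0053·Pd^0.26·e^(0.059·RH+f) = 0.08409 μm/a
  Cl⁻ term: 0.01025·258.8^0.27·exp(0.036·62+0.049·-6.4) = 0.3129
  r_corr = 0.08409 + 0.3129 = 0.397 μm/a
Power-law: D(18) = r_corr · 18^0.667
  D(18) = 0.397 × 18^0.667 = 0.397 × 6.875 = 2.729 μm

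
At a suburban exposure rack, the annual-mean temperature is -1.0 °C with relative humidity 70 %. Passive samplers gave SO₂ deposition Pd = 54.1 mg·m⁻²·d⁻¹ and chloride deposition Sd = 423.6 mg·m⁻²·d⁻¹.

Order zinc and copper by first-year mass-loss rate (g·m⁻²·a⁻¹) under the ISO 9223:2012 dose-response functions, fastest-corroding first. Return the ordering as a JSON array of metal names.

zinc: T≤10 °C ⇒ hinge +0.038·(-1.0−10) = -0.4180
  sulphur-dioxide contribution → 1.231 μm/a
  chloride contribution → 0.8845 μm/a
  total first-year rate 2.115 μm/a
  mass loss = 2.115 μm/a × 7.14 g/cm³ = 15.1 g·m⁻²·a⁻¹
copper: f(T) = +0.126·(T−10) [T≤10 °C] = -1.3860
  sulphur-dioxide contribution → 0.2326 μm/a
  chloride contribution → 0.6211 μm/a
  ⇒ r_corr(copper) = 0.8537 μm/a
  mass loss = 0.8537 μm/a × 8.96 g/cm³ = 7.649 g·m⁻²·a⁻¹
Ordering by g·m⁻²·a⁻¹: zinc (15.1) > copper (7.65)

["zinc", "copper"]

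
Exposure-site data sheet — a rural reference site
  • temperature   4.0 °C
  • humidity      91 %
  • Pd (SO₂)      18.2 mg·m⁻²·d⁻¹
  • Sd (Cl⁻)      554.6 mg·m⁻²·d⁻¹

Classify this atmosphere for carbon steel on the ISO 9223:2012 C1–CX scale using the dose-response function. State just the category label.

C5

carbon steel: f(T) = +0.150·(T−10) [T≤10 °C] = -0.9000
  sulphur-dioxide contribution → 20.08 μm/a
  chloride contribution → 121.2 μm/a
  total first-year rate 141.3 μm/a
Category bounds: 80…200 μm/a bracket r_corr ⇒ C5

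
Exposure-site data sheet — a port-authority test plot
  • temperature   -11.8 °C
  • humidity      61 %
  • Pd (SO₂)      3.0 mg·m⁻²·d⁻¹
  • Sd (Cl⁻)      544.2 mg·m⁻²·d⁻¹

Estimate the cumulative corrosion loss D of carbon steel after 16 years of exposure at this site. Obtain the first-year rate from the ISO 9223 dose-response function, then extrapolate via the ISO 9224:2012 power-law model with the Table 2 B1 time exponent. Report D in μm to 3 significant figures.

carbon steel: temperature factor f = +0.150·(-21.8) = -3.2700
  Pd branch = 1.77·Pd^0.52·e^(0.02·RH+f) = 0.4034 μm/a
  Sd branch = 0.102·Sd^0.62·e^(0.033·RH+0.04·T) = 23.66 μm/a
  r_corr = 0.4034 + 23.66 = 24.06 μm/a
ISO 9224: D(t) = r_corr · t^b with b = 0.523 (carbon steel, B1)
  D(16) = 24.06 × 16^0.523 = 24.06 × 4.263 = 102.6 μm

D(16) = 103 μm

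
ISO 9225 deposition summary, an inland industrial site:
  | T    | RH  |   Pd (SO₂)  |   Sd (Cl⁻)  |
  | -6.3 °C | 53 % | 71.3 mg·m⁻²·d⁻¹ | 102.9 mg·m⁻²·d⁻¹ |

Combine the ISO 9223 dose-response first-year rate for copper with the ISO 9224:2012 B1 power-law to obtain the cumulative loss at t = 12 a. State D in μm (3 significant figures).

copper: f(T) = +0.126·(T−10) [T≤10 °C] = -2.0538
  SO₂ term: 0.0053·71.3^0.26·exp(0.059·53-2.0538) = 0.04701
  Sd branch = 0.01025·Sd^0.27·e^(0.036·RH+0.049·T) = 0.1773 μm/a
  r_corr = 0.04701 + 0.1773 = 0.2243 μm/a
Power-law: D(12) = r_corr · 12^0.667
  D(12) = 0.2243 × 12^0.667 = 0.2243 × 5.246 = 1.177 μm

D(12) = 1.18 μm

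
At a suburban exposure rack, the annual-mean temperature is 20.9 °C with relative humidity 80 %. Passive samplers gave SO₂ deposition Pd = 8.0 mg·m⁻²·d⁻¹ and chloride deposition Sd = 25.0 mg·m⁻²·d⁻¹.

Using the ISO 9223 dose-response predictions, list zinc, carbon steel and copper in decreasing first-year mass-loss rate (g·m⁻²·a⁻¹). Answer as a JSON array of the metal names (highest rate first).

["carbon steel", "copper", "zinc"]

zinc: temperature factor f = -0.071·(10.9) = -0.7739
  Pd branch = 0.0129·Pd^0.44·e^(0.046·RH+f) = 0.5889 μm/a
  Cl⁻ term: 0.0175·25.0^0.57·exp(0.008·80+0.085·20.9) = 1.228
  sum: 0.5889 + 1.228 → r_corr = 1.817 μm/a
  mass loss = 1.817 μm/a × 7.14 g/cm³ = 12.98 g·m⁻²·a⁻¹
carbon steel: f(T) = -0.054·(T−10) [T>10 °C] = -0.5886
  Pd branch = 1.77·Pd^0.52·e^(0.02·RH+f) = 14.35 μm/a
  Sd branch = 0.102·Sd^0.62·e^(0.033·RH+0.04·T) = 24.26 μm/a
  sum: 14.35 + 24.26 → r_corr = 38.61 μm/a
  mass loss = 38.61 μm/a × 7.85 g/cm³ = 303.1 g·m⁻²·a⁻¹
copper: f(T) = -0.080·(T−10) [T>10 °C] = -0.8720
  SO₂ term: 0.0053·8.0^0.26·exp(0.059·80-0.8720) = 0.4268
  Sd branch = 0.01025·Sd^0.27·e^(0.036·RH+0.049·T) = 1.213 μm/a
  sum: 0.4268 + 1.213 → r_corr = 1.639 μm/a
  mass loss = 1.639 μm/a × 8.96 g/cm³ = 14.69 g·m⁻²·a⁻¹
Ordering by g·m⁻²·a⁻¹: carbon steel (303) > copper (14.7) > zinc (13)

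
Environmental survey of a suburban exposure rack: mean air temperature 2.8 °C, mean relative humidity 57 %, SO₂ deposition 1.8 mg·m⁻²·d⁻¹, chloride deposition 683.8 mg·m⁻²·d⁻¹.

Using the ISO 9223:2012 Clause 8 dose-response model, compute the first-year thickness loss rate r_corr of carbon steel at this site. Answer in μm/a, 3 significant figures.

carbon steel: T≤10 °C ⇒ hinge +0.150·(2.8−10) = -1.0800
  Pd branch = 1.77·Pd^0.52·e^(0.02·RH+f) = 2.551 μm/a
  Cl⁻ term: 0.102·683.8^0.62·exp(0.033·57+0.04·2.8) = 42.84
  sum: 2.551 + 42.84 → r_corr = 45.39 μm/a

r_corr = 45.4 μm/a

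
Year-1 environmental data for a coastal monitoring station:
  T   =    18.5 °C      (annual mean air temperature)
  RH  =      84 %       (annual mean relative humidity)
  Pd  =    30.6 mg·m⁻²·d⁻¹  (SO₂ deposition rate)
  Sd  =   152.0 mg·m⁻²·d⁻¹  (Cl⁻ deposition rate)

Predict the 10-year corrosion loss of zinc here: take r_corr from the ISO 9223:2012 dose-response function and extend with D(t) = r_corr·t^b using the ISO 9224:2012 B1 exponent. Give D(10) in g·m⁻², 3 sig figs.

D(10) = 205 g·m⁻²

zinc: f(T) = -0.071·(T−10) [T>10 °C] = -0.6035
  SO₂ term: 0.0129·30.6^0.44·exp(0.046·84-0.6035) = 1.515
  Sd branch = 0.0175·Sd^0.57·e^(0.008·RH+0.085·T) = 2.894 μm/a
  sum: 1.515 + 2.894 → r_corr = 4.408 μm/a
ISO 9224: D(t) = r_corr · t^b with b = 0.813 (zinc, B1)
  D(10) = 4.408 × 10^0.813 = 4.408 × 6.501 = 28.66 μm
  Mass loss = 28.66 μm × 7.14 g/cm³ = 204.6 g·m⁻²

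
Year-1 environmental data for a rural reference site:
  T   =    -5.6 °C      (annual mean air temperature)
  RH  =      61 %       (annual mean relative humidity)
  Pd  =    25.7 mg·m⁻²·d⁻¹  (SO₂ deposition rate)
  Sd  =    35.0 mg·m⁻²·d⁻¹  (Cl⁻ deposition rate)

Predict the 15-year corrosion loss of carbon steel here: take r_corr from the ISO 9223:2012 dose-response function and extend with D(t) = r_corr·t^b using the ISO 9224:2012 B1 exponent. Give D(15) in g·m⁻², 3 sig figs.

carbon steel: temperature factor f = +0.150·(-15.6) = -2.3400
  SO₂ term: 1.77·25.7^0.52·exp(0.02·61-2.3400) = 3.124
  Cl⁻ term: 0.102·35.0^0.62·exp(0.033·61+0.04·-5.6) = 5.532
  sum: 3.124 + 5.532 → r_corr = 8.656 μm/a
Long-term exponent b (ISO 9224 Table 2, B1) = 0.523
  D(15) = 8.656 × 15^0.523 = 8.656 × 4.122 = 35.68 μm
  Mass loss = 35.68 μm × 7.85 g/cm³ = 280.1 g·m⁻²

D(15) = 280 g·m⁻²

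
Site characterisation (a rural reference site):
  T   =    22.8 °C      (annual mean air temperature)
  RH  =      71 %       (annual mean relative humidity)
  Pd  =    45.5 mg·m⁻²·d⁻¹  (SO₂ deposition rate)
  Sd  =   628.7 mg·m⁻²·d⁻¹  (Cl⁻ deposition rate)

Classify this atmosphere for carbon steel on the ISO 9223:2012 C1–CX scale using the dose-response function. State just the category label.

carbon steel: temperature factor f = -0.054·(12.8) = -0.6912
  SO₂ term: 1.77·45.5^0.52·exp(0.02·71-0.6912) = 26.71
  Cl⁻ term: 0.102·628.7^0.62·exp(0.033·71+0.04·22.8) = 143.6
  sum: 26.71 + 143.6 → r_corr = 170.3 μm/a
Category bounds: 80…200 μm/a bracket r_corr ⇒ C5

C5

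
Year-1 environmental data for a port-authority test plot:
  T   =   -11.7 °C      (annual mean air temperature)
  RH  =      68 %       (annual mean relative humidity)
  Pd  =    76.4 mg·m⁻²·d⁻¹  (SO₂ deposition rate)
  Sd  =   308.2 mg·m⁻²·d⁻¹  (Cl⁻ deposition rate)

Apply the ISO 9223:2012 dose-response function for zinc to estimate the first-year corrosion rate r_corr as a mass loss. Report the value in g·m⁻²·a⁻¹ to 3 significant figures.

r_corr = 8.30 g·m⁻²·a⁻¹

zinc: temperature factor f = +0.038·(-21.7) = -0.8246
  SO₂ term: 0.0129·76.4^0.44·exp(0.046·68-0.8246) = 0.87
  Cl⁻ term: 0.0175·308.2^0.57·exp(0.008·68+0.085·-11.7) = 0.2924
  sum: 0.87 + 0.2924 → r_corr = 1.162 μm/a
Convert to mass loss: 1.162 μm/a × 7.14 g/cm³ = 8.3 g·m⁻²·a⁻¹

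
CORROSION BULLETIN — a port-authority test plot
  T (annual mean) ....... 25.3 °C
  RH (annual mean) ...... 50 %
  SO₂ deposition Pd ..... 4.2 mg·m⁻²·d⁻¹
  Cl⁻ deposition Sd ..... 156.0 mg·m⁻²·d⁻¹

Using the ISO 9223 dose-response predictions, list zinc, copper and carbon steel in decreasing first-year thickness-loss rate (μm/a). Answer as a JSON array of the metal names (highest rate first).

["carbon steel", "zinc", "copper"]

zinc: temperature factor f = -0.071·(15.3) = -1.0863
  SO₂ term: 0.0129·4.2^0.44·exp(0.046·50-1.0863) = 0.08164
  Cl⁻ term: 0.0175·156.0^0.57·exp(0.008·50+0.085·25.3) = 3.988
  r_corr = 0.08164 + 3.988 = 4.07 μm/a
copper: T>10 °C ⇒ hinge -0.080·(25.3−10) = -1.2240
  SO₂ term: 0.0053·4.2^0.26·exp(0.059·50-1.2240) = 0.04324
  Cl⁻ term: 0.01025·156.0^0.27·exp(0.036·50+0.049·25.3) = 0.8375
  sum: 0.04324 + 0.8375 → r_corr = 0.8808 μm/a
carbon steel: f(T) = -0.054·(T−10) [T>10 °C] = -0.8262
  SO₂ term: 1.77·4.2^0.52·exp(0.02·50-0.8262) = 4.442
  Sd branch = 0.102·Sd^0.62·e^(0.033·RH+0.04·T) = 33.45 μm/a
  sum: 4.442 + 33.45 → r_corr = 37.89 μm/a
Ordering by μm/a: carbon steel (37.9) > zinc (4.07) > copper (0.881)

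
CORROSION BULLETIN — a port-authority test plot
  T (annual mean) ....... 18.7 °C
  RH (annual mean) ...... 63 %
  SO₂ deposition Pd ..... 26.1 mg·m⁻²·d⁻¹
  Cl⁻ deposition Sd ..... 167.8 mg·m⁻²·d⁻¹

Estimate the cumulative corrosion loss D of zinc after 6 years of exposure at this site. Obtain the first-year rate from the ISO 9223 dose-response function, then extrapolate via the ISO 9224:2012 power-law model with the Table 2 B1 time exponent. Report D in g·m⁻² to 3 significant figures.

zinc: f(T) = -0.071·(T−10) [T>10 °C] = -0.6177
  SO₂ term: 0.0129·26.1^0.44·exp(0.046·63-0.6177) = 0.5299
  Cl⁻ term: 0.0175·167.8^0.57·exp(0.008·63+0.085·18.7) = 2.632
  sum: 0.5299 + 2.632 → r_corr = 3.162 μm/a
Long-term exponent b (ISO 9224 Table 2, B1) = 0.813
  D(6) = 3.162 × 6^0.813 = 3.162 × 4.292 = 13.57 μm
  Mass loss = 13.57 μm × 7.14 g/cm³ = 96.91 g·m⁻²

D(6) = 96.9 g·m⁻²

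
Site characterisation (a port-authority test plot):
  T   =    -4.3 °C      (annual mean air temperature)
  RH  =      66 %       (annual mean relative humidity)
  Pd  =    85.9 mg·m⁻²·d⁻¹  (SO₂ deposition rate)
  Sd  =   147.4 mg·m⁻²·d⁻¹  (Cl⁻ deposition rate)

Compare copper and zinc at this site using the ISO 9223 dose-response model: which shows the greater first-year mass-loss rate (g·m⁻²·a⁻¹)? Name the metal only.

zinc

copper: f(T) = +0.126·(T−10) [T≤10 °C] = -1.8018
  sulphur-dioxide contribution → 0.1367 μm/a
  chloride contribution → 0.344 μm/a
  total first-year rate 0.4807 μm/a
  mass loss = 0.4807 μm/a × 8.96 g/cm³ = 4.307 g·m⁻²·a⁻¹
zinc: f(T) = +0.038·(T−10) [T≤10 °C] = -0.5434
  sulphur-dioxide contribution → 1.107 μm/a
  chloride contribution → 0.3545 μm/a
  ⇒ r_corr(zinc) = 1.461 μm/a
  mass loss = 1.461 μm/a × 7.14 g/cm³ = 10.43 g·m⁻²·a⁻¹
Ordering by g·m⁻²·a⁻¹: zinc (10.4) > copper (4.31)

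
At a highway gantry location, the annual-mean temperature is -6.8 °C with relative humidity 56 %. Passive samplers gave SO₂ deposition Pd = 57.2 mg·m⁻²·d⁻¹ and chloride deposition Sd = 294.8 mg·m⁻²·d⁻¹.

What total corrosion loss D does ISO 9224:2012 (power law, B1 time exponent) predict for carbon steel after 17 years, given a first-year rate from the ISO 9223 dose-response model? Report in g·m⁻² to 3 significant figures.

carbon steel: temperature factor f = +0.150·(-16.8) = -2.5200
  Pd branch = 1.77·Pd^0.52·e^(0.02·RH+f) = 3.579 μm/a
  Sd branch = 0.102·Sd^0.62·e^(0.033·RH+0.04·T) = 16.76 μm/a
  sum: 3.579 + 16.76 → r_corr = 20.33 μm/a
Power-law: D(17) = r_corr · 17^0.523
  D(17) = 20.33 × 17^0.523 = 20.33 × 4.401 = 89.49 μm
  Mass loss = 89.49 μm × 7.85 g/cm³ = 702.5 g·m⁻²

D(17) = 702 g·m⁻²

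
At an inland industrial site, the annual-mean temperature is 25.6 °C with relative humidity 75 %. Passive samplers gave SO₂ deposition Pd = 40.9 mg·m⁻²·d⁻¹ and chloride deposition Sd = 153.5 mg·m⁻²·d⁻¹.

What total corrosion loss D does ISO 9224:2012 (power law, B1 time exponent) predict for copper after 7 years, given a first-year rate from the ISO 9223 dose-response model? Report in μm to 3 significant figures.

copper: f(T) = -0.080·(T−10) [T>10 °C] = -1.2480
  Pd branch = 0.0053·Pd^0.26·e^(0.059·RH+f) = 0.3335 μm/a
  Sd branch = 0.01025·Sd^0.27·e^(0.036·RH+0.049·T) = 2.081 μm/a
  r_corr = 0.3335 + 2.081 = 2.415 μm/a
Long-term exponent b (ISO 9224 Table 2, B1) = 0.667
  D(7) = 2.415 × 7^0.667 = 2.415 × 3.662 = 8.842 μm

D(7) = 8.84 μm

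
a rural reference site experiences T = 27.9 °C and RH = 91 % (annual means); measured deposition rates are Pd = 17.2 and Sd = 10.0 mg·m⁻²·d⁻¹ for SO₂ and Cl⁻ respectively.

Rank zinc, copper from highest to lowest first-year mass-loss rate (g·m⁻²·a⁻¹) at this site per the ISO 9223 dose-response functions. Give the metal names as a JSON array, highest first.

["copper", "zinc"]

zinc: f(T) = -0.071·(T−10) [T>10 °C] = -1.2709
  SO₂ term: 0.0129·17.2^0.44·exp(0.046·91-1.2709) = 0.8322
  Cl⁻ term: 0.0175·10.0^0.57·exp(0.008·91+0.085·27.9) = 1.443
  sum: 0.8322 + 1.443 → r_corr = 2.275 μm/a
  mass loss = 2.275 μm/a × 7.14 g/cm³ = 16.24 g·m⁻²·a⁻¹
copper: f(T) = -0.080·(T−10) [T>10 °C] = -1.4320
  SO₂ term: 0.0053·17.2^0.26·exp(0.059·91-1.4320) = 0.5693
  Sd branch = 0.01025·Sd^0.27·e^(0.036·RH+0.049·T) = 1.982 μm/a
  sum: 0.5693 + 1.982 → r_corr = 2.552 μm/a
  mass loss = 2.552 μm/a × 8.96 g/cm³ = 22.86 g·m⁻²·a⁻¹
Ordering by g·m⁻²·a⁻¹: copper (22.9) > zinc (16.2)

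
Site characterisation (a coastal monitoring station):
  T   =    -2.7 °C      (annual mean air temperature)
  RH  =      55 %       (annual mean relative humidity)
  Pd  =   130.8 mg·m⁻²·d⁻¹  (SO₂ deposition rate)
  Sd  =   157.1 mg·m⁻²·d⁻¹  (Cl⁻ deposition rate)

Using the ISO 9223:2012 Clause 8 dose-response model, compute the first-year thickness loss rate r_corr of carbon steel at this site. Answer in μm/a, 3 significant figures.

carbon steel: T≤10 °C ⇒ hinge +0.150·(-2.7−10) = -1.9050
  Pd branch = 1.77·Pd^0.52·e^(0.02·RH+f) = 9.977 μm/a
  Cl⁻ term: 0.102·157.1^0.62·exp(0.033·55+0.04·-2.7) = 12.93
  sum: 9.977 + 12.93 → r_corr = 22.91 μm/a

r_corr = 22.9 μm/a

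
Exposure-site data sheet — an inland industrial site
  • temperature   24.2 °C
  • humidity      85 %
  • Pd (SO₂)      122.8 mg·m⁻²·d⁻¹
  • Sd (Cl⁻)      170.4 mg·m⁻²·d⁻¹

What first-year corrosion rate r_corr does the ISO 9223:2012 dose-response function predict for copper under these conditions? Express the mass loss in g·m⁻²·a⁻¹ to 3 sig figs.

r_corr = 33.7 g·m⁻²·a⁻¹

copper: T>10 °C ⇒ hinge -0.080·(24.2−10) = -1.1360
  sulphur-dioxide contribution → 0.8956 μm/a
  chloride contribution → 2.865 μm/a
  total first-year rate 3.761 μm/a
Convert to mass loss: 3.761 μm/a × 8.96 g/cm³ = 33.7 g·m⁻²·a⁻¹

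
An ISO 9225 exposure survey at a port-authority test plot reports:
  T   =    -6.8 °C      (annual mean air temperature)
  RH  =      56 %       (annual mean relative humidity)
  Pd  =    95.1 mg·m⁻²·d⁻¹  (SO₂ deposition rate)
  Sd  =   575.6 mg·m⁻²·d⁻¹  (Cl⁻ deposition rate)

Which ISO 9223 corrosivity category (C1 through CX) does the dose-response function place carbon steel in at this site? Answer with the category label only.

C3

carbon steel: temperature factor f = +0.150·(-16.8) = -2.5200
  SO₂ term: 1.77·95.1^0.52·exp(0.02·56-2.5200) = 4.662
  Sd branch = 0.102·Sd^0.62·e^(0.033·RH+0.04·T) = 25.37 μm/a
  r_corr = 4.662 + 25.37 = 30.03 μm/a
Category bounds: 25…50 μm/a bracket r_corr ⇒ C3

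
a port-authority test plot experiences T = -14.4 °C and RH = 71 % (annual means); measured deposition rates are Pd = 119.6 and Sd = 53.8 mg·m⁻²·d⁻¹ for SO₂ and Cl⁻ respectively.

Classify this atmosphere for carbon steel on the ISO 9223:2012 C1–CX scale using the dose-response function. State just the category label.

carbon steel: f(T) = +0.150·(T−10) [T≤10 °C] = -3.6600
  Pd branch = 1.77·Pd^0.52·e^(0.02·RH+f) = 2.268 μm/a
  Cl⁻ term: 0.102·53.8^0.62·exp(0.033·71+0.04·-14.4) = 7.065
  sum: 2.268 + 7.065 → r_corr = 9.332 μm/a
9.33 μm/a falls in (1.3, 25] for carbon steel → category C2

C2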